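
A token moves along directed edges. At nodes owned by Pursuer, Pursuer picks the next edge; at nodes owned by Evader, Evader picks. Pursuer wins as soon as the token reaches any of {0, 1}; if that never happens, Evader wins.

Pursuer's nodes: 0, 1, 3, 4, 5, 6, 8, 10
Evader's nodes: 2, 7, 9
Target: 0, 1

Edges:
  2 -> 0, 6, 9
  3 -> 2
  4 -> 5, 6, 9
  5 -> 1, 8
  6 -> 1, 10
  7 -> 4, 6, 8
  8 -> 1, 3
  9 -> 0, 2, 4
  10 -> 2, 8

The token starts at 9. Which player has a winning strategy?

A0 = {0, 1}
A1: add {5, 6, 8} — 5 (Pursuer) has 5→1; 6 (Pursuer) has 6→1; 8 (Pursuer) has 8→1.
A2: add {4, 10} — 4 (Pursuer) has 4→5; 10 (Pursuer) has 10→8.
A3: add {7} — 7 (Evader): all of {4, 6, 8} already in.
A4 = A3; e.g. 2 (Evader) can still go to 9. Fixed point.
9 never enters the attractor, so Evader can avoid the target forever.

Evader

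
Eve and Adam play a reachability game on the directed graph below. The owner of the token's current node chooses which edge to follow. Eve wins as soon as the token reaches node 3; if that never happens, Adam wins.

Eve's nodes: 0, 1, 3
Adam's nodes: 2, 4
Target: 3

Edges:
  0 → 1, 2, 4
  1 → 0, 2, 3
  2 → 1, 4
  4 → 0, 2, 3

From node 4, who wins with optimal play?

Adam

A0 = {3}
A1: add {1} — 1 (Eve) has 1→3.
A2: add {0} — 0 (Eve) has 0→1.
A3 = A2; e.g. 2 (Adam) can still go to 4. Fixed point.
4 never enters the attractor, so Adam can avoid the target forever.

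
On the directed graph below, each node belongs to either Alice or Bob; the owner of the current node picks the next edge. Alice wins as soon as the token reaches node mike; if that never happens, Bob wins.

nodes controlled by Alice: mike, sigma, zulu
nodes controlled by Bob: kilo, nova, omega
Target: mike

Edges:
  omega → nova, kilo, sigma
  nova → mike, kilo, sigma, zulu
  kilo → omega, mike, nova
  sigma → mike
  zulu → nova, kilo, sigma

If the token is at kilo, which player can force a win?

A0 = {mike}
A1: add {sigma} — sigma (Alice) has sigma→mike.
A2: add {zulu} — zulu (Alice) has zulu→sigma.
A3 = A2; e.g. omega (Bob) can still go to nova. Fixed point.
kilo never enters the attractor, so Bob can avoid the target forever.

Bob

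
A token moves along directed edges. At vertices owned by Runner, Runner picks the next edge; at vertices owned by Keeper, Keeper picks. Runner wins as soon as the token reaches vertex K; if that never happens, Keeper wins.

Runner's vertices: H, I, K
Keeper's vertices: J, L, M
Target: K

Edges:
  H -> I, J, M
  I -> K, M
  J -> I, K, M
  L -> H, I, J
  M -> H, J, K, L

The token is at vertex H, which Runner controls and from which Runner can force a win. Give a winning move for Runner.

A0 = {K}
A1: add {I} — I (Runner) has I→K.
A2: add {H} — H (Runner) has H→I.
A3 = A2; e.g. J (Keeper) can still go to M. Fixed point.
From H, successor I is in the attractor (rank 1); the other successors J, M are not.

I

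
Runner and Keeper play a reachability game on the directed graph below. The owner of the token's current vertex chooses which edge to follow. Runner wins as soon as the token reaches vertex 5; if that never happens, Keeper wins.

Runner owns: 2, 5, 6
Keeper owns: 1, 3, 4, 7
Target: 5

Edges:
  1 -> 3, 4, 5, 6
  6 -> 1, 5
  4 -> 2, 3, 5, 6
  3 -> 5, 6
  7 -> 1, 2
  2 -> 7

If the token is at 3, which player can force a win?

A0 = {5}
A1: add {6} — 6 (Runner) has 6→5.
A2: add {3} — 3 (Keeper): all of {5, 6} already in.
A3 = A2; e.g. 1 (Keeper) can still go to 4. Fixed point.
3 ∈ A2, so Runner can force the target.

Runner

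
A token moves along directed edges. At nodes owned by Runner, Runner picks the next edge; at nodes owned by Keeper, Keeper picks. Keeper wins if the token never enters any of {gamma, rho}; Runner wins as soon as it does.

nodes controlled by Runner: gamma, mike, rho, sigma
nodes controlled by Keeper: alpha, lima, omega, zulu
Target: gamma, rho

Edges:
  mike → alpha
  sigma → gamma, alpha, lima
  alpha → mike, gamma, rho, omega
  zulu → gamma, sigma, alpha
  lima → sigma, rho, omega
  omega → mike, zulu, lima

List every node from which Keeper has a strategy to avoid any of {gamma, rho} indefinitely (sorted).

A0 = {gamma, rho}
A1: add {sigma} — sigma (Runner) has sigma→gamma.
A2 = A1; e.g. mike (Runner) has no edge into A1. Fixed point.
Runner's attractor = {gamma, rho, sigma}; Keeper avoids the target exactly from the complement.

alpha, lima, mike, omega, zulu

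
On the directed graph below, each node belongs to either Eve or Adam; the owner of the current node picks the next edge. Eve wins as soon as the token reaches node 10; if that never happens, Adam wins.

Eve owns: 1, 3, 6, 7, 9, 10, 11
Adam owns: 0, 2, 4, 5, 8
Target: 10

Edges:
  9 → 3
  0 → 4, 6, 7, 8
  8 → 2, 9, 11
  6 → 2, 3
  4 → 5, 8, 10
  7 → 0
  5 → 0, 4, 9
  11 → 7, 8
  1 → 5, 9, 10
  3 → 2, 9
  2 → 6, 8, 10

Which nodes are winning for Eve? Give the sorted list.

1, 10

A0 = {10}
A1: add {1} — 1 (Eve) has 1→10.
A2 = A1; e.g. 0 (Adam) can still go to 4. Fixed point.
Eve's winning region = {1, 10}.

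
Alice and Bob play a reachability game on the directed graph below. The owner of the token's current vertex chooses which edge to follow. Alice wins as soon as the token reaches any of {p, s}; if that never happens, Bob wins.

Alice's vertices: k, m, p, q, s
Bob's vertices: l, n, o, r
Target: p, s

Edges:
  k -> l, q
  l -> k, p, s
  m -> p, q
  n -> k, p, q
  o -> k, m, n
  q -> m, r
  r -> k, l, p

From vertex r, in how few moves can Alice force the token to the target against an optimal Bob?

5

A0 = {p, s}
A1: add {m} — m (Alice) has m→p.
A2: add {q} — q (Alice) has q→m.
A3: add {k} — k (Alice) has k→q.
A4: add {l, n} — l (Bob): all of {k, p, s} already in; n (Bob): all of {k, p, q} already in.
A5: add {o, r} — o (Bob): all of {k, m, n} already in; r (Bob): all of {k, l, p} already in.
A5 = all vertices. Fixed point.
r enters the attractor at level 5, so Alice can force the target in 5 moves from there.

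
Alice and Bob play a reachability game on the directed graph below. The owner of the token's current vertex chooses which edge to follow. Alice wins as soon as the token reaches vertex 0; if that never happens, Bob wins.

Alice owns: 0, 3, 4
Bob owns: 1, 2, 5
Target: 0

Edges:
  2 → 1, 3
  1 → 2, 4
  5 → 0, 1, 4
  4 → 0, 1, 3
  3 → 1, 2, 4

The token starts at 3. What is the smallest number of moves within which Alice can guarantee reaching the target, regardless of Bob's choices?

A0 = {0}
A1: add {4} — 4 (Alice) has 4→0.
A2: add {3} — 3 (Alice) has 3→4.
A3 = A2; e.g. 1 (Bob) can still go to 2. Fixed point.
3 enters the attractor at level 2, so Alice can force the target in 2 moves from there.

2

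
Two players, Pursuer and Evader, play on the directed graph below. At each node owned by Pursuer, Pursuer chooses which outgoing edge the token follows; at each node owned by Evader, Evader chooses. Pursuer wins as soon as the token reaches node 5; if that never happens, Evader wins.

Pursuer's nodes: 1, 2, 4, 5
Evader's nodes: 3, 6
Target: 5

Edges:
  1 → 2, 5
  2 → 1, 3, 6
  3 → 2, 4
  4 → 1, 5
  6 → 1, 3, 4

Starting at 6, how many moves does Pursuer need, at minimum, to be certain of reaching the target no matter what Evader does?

4

A0 = {5}
A1: add {1, 4} — 1 (Pursuer) has 1→5; 4 (Pursuer) has 4→5.
A2: add {2} — 2 (Pursuer) has 2→1.
A3: add {3} — 3 (Evader): all of {2, 4} already in.
A4: add {6} — 6 (Evader): all of {1, 3, 4} already in.
A4 = all vertices. Fixed point.
6 enters the attractor at level 4, so Pursuer can force the target in 4 moves from there.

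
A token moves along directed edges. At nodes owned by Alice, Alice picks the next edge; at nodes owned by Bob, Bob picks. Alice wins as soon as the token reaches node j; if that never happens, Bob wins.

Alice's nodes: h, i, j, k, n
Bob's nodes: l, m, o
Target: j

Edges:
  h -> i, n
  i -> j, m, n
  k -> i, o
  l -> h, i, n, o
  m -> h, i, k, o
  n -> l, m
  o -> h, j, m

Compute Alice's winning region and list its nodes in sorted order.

h, i, j, k

A0 = {j}
A1: add {i} — i (Alice) has i→j.
A2: add {h, k} — h (Alice) has h→i; k (Alice) has k→i.
A3 = A2; e.g. l (Bob) can still go to n. Fixed point.
Alice's winning region = {h, i, j, k}.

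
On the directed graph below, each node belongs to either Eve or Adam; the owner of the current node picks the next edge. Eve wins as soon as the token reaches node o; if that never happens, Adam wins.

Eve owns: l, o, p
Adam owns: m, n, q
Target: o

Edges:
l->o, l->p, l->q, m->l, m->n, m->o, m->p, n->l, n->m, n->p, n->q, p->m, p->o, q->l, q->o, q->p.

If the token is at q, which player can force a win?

A0 = {o}
A1: add {l, p} — l (Eve) has l→o; p (Eve) has p→o.
A2: add {q} — q (Adam): all of {l, o, p} already in.
A3 = A2; e.g. m (Adam) can still go to n. Fixed point.
q ∈ A2, so Eve can force the target.

Eve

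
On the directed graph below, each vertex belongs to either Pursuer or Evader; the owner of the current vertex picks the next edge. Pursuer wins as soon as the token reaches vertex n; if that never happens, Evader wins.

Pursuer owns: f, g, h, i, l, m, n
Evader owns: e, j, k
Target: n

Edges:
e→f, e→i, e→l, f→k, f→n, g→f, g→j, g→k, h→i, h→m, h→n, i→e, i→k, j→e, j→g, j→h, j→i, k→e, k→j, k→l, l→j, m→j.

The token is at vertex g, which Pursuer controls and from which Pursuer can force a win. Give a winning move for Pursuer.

A0 = {n}
A1: add {f, h} — f (Pursuer) has f→n; h (Pursuer) has h→n.
A2: add {g} — g (Pursuer) has g→f.
A3 = A2; e.g. e (Evader) can still go to i. Fixed point.
From g, successor f is in the attractor (rank 1); the other successors j, k are not.

f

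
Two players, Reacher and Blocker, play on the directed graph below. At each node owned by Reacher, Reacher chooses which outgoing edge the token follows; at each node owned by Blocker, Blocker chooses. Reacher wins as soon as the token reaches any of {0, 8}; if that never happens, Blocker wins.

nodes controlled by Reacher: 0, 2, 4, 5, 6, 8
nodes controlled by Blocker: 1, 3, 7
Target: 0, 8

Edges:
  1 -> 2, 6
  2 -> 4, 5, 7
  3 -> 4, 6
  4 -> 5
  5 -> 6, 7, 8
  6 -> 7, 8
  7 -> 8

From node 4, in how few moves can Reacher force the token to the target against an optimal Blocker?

2

A0 = {0, 8}
A1: add {5, 6, 7} — 5 (Reacher) has 5→8; 6 (Reacher) has 6→8; 7 (Blocker): all of {8} already in.
A2: add {2, 4} — 2 (Reacher) has 2→5; 4 (Reacher) has 4→5.
4 enters the attractor at level 2, so Reacher can force the target in 2 moves from there.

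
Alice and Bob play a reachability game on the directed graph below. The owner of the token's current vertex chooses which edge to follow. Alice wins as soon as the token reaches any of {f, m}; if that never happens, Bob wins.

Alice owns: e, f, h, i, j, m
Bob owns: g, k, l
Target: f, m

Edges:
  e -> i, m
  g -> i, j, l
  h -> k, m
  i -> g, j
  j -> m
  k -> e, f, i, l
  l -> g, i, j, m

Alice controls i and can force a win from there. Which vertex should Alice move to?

j

A0 = {f, m}
A1: add {e, h, j} — e (Alice) has e→m; h (Alice) has h→m; j (Alice) has j→m.
A2: add {i} — i (Alice) has i→j.
A3 = A2; e.g. g (Bob) can still go to l. Fixed point.
From i, successor j is in the attractor (rank 1); the other successor g is not.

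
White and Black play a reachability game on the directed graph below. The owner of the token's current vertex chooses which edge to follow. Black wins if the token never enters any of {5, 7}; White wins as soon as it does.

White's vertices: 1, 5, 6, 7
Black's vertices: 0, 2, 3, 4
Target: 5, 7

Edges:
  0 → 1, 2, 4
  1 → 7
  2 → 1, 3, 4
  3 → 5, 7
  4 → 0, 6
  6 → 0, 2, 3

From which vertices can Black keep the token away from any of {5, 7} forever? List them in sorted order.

A0 = {5, 7}
A1: add {1, 3} — 1 (White) has 1→7; 3 (Black): all of {5, 7} already in.
A2: add {6} — 6 (White) has 6→3.
A3 = A2; e.g. 0 (Black) can still go to 2. Fixed point.
White's attractor = {1, 3, 5, 6, 7}; Black avoids the target exactly from the complement.

0, 2, 4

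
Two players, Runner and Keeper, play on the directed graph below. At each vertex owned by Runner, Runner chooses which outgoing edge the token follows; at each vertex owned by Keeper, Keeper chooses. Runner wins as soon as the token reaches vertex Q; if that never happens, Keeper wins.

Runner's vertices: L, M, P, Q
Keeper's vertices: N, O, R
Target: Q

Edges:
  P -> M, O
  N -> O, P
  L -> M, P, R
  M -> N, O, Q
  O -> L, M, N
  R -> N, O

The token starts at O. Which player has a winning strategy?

A0 = {Q}
A1: add {M} — M (Runner) has M→Q.
A2: add {L, P} — L (Runner) has L→M; P (Runner) has P→M.
A3 = A2; e.g. N (Keeper) can still go to O. Fixed point.
O never enters the attractor, so Keeper can avoid the target forever.

Keeper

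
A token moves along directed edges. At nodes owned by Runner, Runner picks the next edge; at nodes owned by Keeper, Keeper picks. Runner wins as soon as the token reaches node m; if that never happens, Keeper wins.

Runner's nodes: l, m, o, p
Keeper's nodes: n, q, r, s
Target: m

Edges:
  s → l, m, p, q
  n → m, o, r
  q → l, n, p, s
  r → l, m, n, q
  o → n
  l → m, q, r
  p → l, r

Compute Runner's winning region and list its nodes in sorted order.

l, m, p

A0 = {m}
A1: add {l} — l (Runner) has l→m.
A2: add {p} — p (Runner) has p→l.
A3 = A2; e.g. n (Keeper) can still go to o. Fixed point.
Runner's winning region = {l, m, p}.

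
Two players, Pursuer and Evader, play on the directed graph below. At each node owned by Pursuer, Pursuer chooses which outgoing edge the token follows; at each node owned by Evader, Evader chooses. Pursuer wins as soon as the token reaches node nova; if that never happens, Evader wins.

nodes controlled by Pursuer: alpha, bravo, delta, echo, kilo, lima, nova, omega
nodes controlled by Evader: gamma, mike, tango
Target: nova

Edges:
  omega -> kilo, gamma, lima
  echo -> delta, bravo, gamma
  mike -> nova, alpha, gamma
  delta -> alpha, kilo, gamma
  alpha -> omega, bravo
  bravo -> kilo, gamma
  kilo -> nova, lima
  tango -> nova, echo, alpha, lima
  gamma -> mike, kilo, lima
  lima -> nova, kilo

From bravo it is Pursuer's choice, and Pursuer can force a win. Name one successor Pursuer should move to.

A0 = {nova}
A1: add {kilo, lima} — kilo (Pursuer) has kilo→nova; lima (Pursuer) has lima→nova.
A2: add {bravo, delta, omega} — omega (Pursuer) has omega→kilo; delta (Pursuer) has delta→kilo; bravo (Pursuer) has bravo→kilo.
A3: add {alpha, echo} — echo (Pursuer) has echo→delta; alpha (Pursuer) has alpha→omega.
A4: add {tango} — tango (Evader): all of {nova, echo, alpha, lima} already in.
A5 = A4; e.g. mike (Evader) can still go to gamma. Fixed point.
From bravo, successor kilo is in the attractor (rank 1); the other successor gamma is not.

kilo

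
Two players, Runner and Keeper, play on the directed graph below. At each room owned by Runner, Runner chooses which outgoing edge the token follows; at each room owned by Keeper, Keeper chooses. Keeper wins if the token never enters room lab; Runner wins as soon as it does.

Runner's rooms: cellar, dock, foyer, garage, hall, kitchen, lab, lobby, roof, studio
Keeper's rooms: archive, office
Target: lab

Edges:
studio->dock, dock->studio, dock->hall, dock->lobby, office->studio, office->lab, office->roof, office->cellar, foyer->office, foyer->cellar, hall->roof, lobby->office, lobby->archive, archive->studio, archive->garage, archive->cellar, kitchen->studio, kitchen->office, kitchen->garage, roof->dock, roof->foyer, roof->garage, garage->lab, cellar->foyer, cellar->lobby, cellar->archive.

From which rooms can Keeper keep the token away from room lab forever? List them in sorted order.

archive, cellar, foyer, lobby, office

A0 = {lab}
A1: add {garage} — garage (Runner) has garage→lab.
A2: add {kitchen, roof} — kitchen (Runner) has kitchen→garage; roof (Runner) has roof→garage.
A3: add {hall} — hall (Runner) has hall→roof.
A4: add {dock} — dock (Runner) has dock→hall.
A5: add {studio} — studio (Runner) has studio→dock.
A6 = A5; e.g. office (Keeper) can still go to cellar. Fixed point.
Runner's attractor = {dock, garage, hall, kitchen, lab, roof, studio}; Keeper avoids the target exactly from the complement.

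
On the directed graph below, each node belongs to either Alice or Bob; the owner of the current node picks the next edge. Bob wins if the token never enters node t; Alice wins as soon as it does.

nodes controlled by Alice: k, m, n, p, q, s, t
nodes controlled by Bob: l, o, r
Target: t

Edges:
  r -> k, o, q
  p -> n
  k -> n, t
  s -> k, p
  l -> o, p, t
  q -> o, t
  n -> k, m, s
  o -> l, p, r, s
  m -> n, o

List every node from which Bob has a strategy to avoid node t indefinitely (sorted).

l, o, r

A0 = {t}
A1: add {k, q} — k (Alice) has k→t; q (Alice) has q→t.
A2: add {n, s} — n (Alice) has n→k; s (Alice) has s→k.
A3: add {m, p} — m (Alice) has m→n; p (Alice) has p→n.
A4 = A3; e.g. l (Bob) can still go to o. Fixed point.
Alice's attractor = {k, m, n, p, q, s, t}; Bob avoids the target exactly from the complement.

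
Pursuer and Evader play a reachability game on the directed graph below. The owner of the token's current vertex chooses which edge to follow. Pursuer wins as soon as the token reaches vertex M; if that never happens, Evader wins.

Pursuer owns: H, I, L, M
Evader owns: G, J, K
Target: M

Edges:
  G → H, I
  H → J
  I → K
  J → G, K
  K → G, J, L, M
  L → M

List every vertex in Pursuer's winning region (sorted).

L, M

A0 = {M}
A1: add {L} — L (Pursuer) has L→M.
A2 = A1; e.g. G (Evader) can still go to H. Fixed point.
Pursuer's winning region = {L, M}.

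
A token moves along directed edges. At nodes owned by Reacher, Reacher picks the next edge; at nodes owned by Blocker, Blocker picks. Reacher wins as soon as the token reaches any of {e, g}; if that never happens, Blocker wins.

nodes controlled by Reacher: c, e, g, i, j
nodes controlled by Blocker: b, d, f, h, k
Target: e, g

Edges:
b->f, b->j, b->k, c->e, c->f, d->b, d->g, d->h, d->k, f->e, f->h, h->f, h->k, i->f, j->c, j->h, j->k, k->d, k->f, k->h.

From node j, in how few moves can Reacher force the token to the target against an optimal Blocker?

A0 = {e, g}
A1: add {c} — c (Reacher) has c→e.
A2: add {j} — j (Reacher) has j→c.
A3 = A2; e.g. b (Blocker) can still go to f. Fixed point.
j enters the attractor at level 2, so Reacher can force the target in 2 moves from there.

2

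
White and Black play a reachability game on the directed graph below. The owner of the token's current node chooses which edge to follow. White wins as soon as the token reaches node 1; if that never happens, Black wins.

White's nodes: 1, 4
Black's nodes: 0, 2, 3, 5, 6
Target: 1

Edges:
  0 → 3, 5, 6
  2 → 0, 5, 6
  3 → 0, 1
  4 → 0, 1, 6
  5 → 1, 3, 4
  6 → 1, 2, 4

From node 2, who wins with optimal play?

Black

A0 = {1}
A1: add {4} — 4 (White) has 4→1.
A2 = A1; e.g. 0 (Black) can still go to 3. Fixed point.
2 never enters the attractor, so Black can avoid the target forever.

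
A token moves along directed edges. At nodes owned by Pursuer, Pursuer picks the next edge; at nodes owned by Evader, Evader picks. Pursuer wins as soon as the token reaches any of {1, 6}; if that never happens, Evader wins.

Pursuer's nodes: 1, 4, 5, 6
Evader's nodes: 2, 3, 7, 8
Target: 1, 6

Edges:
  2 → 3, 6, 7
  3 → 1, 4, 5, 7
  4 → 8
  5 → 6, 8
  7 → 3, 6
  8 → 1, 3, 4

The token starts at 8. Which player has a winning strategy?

A0 = {1, 6}
A1: add {5} — 5 (Pursuer) has 5→6.
A2 = A1; e.g. 2 (Evader) can still go to 3. Fixed point.
8 never enters the attractor, so Evader can avoid the target forever.

Evader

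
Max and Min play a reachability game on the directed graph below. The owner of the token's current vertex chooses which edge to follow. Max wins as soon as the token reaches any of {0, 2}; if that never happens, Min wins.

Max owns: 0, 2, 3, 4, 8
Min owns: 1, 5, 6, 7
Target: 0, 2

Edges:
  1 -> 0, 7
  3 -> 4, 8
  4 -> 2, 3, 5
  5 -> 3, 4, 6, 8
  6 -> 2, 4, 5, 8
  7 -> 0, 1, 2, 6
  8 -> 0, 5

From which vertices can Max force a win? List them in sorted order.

A0 = {0, 2}
A1: add {4, 8} — 4 (Max) has 4→2; 8 (Max) has 8→0.
A2: add {3} — 3 (Max) has 3→4.
A3 = A2; e.g. 1 (Min) can still go to 7. Fixed point.
Max's winning region = {0, 2, 3, 4, 8}.

0, 2, 3, 4, 8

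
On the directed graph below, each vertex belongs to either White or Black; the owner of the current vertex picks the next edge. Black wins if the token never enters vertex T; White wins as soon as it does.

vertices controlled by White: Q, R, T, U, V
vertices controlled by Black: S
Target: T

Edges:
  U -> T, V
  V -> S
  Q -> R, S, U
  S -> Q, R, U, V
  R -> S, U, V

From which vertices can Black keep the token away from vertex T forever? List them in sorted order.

A0 = {T}
A1: add {U} — U (White) has U→T.
A2: add {Q, R} — Q (White) has Q→U; R (White) has R→U.
A3 = A2; e.g. S (Black) can still go to V. Fixed point.
White's attractor = {Q, R, T, U}; Black avoids the target exactly from the complement.

S, V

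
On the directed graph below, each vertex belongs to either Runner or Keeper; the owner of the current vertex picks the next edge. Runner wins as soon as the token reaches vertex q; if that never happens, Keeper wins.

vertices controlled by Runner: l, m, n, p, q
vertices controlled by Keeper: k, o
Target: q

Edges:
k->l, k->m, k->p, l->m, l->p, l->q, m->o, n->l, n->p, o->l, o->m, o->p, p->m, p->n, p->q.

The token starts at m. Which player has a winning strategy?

Keeper

A0 = {q}
A1: add {l, p} — l (Runner) has l→q; p (Runner) has p→q.
A2: add {n} — n (Runner) has n→l.
A3 = A2; e.g. k (Keeper) can still go to m. Fixed point.
m never enters the attractor, so Keeper can avoid the target forever.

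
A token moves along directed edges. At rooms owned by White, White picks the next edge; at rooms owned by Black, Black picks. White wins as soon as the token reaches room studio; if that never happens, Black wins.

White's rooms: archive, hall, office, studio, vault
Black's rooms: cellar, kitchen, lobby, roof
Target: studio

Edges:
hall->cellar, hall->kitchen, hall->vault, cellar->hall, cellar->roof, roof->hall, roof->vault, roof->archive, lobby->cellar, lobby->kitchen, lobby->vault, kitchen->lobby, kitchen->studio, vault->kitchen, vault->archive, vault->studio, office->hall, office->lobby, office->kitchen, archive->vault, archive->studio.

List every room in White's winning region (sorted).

archive, cellar, hall, office, roof, studio, vault

A0 = {studio}
A1: add {archive, vault} — vault (White) has vault→studio; archive (White) has archive→studio.
A2: add {hall} — hall (White) has hall→vault.
A3: add {office, roof} — roof (Black): all of {hall, vault, archive} already in; office (White) has office→hall.
A4: add {cellar} — cellar (Black): all of {hall, roof} already in.
A5 = A4; e.g. lobby (Black) can still go to kitchen. Fixed point.
White's winning region = {archive, cellar, hall, office, roof, studio, vault}.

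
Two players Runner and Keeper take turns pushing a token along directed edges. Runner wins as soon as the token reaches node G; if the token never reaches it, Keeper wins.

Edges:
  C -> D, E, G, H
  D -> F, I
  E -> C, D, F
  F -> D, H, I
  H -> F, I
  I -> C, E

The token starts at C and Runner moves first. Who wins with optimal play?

Track states (vertex, player-to-move).
A0 = {(G,Runner), (G,Keeper)}
A1: add {(C,Runner)}.
(C,Runner) ∈ A1 ⇒ Runner forces the target.

Runner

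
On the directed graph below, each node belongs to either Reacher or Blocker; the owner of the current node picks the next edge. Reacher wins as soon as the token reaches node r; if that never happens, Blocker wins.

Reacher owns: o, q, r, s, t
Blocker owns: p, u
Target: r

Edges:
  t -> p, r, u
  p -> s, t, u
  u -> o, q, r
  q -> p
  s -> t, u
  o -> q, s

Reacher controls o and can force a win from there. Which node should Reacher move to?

s

A0 = {r}
A1: add {t} — t (Reacher) has t→r.
A2: add {s} — s (Reacher) has s→t.
A3: add {o} — o (Reacher) has o→s.
A4 = A3; e.g. p (Blocker) can still go to u. Fixed point.
From o, successor s is in the attractor (rank 2); the other successor q is not.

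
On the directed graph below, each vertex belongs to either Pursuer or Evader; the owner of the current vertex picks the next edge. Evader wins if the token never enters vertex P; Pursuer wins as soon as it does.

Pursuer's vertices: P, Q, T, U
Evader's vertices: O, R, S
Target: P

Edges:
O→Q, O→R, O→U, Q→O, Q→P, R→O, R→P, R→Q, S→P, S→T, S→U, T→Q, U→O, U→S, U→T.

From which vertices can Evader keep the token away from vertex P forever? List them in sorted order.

O, R

A0 = {P}
A1: add {Q} — Q (Pursuer) has Q→P.
A2: add {T} — T (Pursuer) has T→Q.
A3: add {U} — U (Pursuer) has U→T.
A4: add {S} — S (Evader): all of {P, T, U} already in.
A5 = A4; e.g. O (Evader) can still go to R. Fixed point.
Pursuer's attractor = {P, Q, S, T, U}; Evader avoids the target exactly from the complement.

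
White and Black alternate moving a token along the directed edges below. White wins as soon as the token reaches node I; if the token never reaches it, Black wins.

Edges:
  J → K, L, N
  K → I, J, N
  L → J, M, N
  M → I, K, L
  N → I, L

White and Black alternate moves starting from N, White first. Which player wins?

Track states (vertex, player-to-move).
A0 = {(I,White), (I,Black)}
A1: add {(K,White), (M,White), (N,White)}.
(N,White) ∈ A1 ⇒ White forces the target.

White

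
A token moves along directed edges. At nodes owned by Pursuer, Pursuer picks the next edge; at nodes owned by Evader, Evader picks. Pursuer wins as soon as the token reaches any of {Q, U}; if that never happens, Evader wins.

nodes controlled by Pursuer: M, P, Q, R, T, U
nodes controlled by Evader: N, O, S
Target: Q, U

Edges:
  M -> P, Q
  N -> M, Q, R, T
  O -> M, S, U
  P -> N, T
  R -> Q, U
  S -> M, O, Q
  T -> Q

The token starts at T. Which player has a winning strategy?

A0 = {Q, U}
A1: add {M, R, T} — M (Pursuer) has M→Q; R (Pursuer) has R→Q; T (Pursuer) has T→Q.
T ∈ A1, so Pursuer can force the target.

Pursuer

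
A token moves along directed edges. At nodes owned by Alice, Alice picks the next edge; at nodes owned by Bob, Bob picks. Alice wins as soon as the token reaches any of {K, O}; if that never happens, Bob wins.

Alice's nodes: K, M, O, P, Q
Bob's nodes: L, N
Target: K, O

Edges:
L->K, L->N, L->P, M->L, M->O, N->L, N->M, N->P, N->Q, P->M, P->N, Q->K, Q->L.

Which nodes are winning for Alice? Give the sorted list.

A0 = {K, O}
A1: add {M, Q} — M (Alice) has M→O; Q (Alice) has Q→K.
A2: add {P} — P (Alice) has P→M.
A3 = A2; e.g. L (Bob) can still go to N. Fixed point.
Alice's winning region = {K, M, O, P, Q}.

K, M, O, P, Q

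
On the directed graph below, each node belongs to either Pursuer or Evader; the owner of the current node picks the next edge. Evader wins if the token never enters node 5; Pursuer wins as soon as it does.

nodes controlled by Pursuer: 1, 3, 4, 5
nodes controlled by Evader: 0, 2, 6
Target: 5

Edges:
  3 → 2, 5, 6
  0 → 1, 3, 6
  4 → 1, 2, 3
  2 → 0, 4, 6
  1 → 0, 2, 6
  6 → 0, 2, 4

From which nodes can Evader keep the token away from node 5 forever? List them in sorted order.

0, 1, 2, 6

A0 = {5}
A1: add {3} — 3 (Pursuer) has 3→5.
A2: add {4} — 4 (Pursuer) has 4→3.
A3 = A2; e.g. 0 (Evader) can still go to 1. Fixed point.
Pursuer's attractor = {3, 4, 5}; Evader avoids the target exactly from the complement.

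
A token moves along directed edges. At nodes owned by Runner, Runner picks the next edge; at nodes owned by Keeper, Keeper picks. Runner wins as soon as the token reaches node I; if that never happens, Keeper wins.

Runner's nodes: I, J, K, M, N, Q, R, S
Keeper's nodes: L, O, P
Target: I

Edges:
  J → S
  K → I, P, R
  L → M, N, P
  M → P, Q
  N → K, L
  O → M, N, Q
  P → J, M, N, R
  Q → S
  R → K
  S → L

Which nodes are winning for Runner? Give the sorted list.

I, K, N, R

A0 = {I}
A1: add {K} — K (Runner) has K→I.
A2: add {N, R} — N (Runner) has N→K; R (Runner) has R→K.
A3 = A2; e.g. J (Runner) has no edge into A2. Fixed point.
Runner's winning region = {I, K, N, R}.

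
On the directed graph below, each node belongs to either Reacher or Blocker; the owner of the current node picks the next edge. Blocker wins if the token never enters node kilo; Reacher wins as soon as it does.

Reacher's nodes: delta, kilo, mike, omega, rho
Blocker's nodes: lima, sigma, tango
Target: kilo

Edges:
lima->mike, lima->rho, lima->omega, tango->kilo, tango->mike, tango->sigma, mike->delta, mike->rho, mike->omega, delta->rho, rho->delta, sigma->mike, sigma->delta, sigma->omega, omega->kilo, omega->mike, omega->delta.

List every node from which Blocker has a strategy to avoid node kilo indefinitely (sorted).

A0 = {kilo}
A1: add {omega} — omega (Reacher) has omega→kilo.
A2: add {mike} — mike (Reacher) has mike→omega.
A3 = A2; e.g. lima (Blocker) can still go to rho. Fixed point.
Reacher's attractor = {kilo, mike, omega}; Blocker avoids the target exactly from the complement.

delta, lima, rho, sigma, tango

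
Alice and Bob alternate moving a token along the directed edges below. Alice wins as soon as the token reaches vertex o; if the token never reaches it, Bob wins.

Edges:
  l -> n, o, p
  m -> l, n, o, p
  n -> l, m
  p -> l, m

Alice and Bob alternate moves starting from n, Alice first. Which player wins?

Track states (vertex, player-to-move).
A0 = {(o,Alice), (o,Bob)}
A1: add {(l,Alice), (m,Alice)}.
A2: add {(n,Bob), (p,Bob)}.
A3 = A2; e.g. (l,Bob) stays out. (n,Alice) never enters ⇒ Bob avoids the target.

Bob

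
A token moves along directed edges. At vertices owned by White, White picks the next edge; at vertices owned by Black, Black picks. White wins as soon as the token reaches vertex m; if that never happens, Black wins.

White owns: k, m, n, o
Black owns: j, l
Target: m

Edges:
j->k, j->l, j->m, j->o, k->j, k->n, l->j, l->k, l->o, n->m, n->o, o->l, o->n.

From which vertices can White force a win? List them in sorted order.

k, m, n, o

A0 = {m}
A1: add {n} — n (White) has n→m.
A2: add {k, o} — k (White) has k→n; o (White) has o→n.
A3 = A2; e.g. j (Black) can still go to l. Fixed point.
White's winning region = {k, m, n, o}.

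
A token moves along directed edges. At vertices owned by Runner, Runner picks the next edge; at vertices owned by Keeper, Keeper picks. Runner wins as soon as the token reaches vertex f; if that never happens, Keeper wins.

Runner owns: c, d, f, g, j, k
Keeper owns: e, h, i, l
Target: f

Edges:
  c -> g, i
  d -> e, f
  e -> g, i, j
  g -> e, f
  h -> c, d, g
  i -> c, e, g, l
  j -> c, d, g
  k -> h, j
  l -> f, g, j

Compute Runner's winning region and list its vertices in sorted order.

c, d, f, g, h, j, k, l

A0 = {f}
A1: add {d, g} — d (Runner) has d→f; g (Runner) has g→f.
A2: add {c, j} — c (Runner) has c→g; j (Runner) has j→d.
A3: add {h, k, l} — h (Keeper): all of {c, d, g} already in; k (Runner) has k→j; l (Keeper): all of {f, g, j} already in.
A4 = A3; e.g. e (Keeper) can still go to i. Fixed point.
Runner's winning region = {c, d, f, g, h, j, k, l}.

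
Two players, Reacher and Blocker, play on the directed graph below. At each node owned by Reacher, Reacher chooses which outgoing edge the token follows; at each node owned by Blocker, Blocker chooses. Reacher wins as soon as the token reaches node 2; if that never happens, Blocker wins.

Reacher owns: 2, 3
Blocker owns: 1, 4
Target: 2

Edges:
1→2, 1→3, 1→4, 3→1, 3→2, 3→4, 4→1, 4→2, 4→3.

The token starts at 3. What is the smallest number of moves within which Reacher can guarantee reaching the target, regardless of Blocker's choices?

1

A0 = {2}
A1: add {3} — 3 (Reacher) has 3→2.
A2 = A1; e.g. 1 (Blocker) can still go to 4. Fixed point.
3 enters the attractor at level 1, so Reacher can force the target in 1 move from there.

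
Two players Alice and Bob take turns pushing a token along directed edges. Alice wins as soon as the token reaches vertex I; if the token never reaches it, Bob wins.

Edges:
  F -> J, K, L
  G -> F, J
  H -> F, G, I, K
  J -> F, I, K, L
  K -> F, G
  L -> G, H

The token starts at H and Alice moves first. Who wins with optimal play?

Track states (vertex, player-to-move).
A0 = {(I,Alice), (I,Bob)}
A1: add {(H,Alice), (J,Alice)}.
(H,Alice) ∈ A1 ⇒ Alice forces the target.

Alice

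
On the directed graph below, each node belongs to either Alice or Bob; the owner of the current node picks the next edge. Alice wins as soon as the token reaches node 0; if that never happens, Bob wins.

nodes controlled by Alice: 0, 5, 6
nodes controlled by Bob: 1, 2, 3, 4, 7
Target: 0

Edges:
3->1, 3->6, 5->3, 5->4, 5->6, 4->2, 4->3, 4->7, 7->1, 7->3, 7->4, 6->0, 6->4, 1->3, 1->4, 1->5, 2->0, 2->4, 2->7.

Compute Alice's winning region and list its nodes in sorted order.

A0 = {0}
A1: add {6} — 6 (Alice) has 6→0.
A2: add {5} — 5 (Alice) has 5→6.
A3 = A2; e.g. 1 (Bob) can still go to 3. Fixed point.
Alice's winning region = {0, 5, 6}.

0, 5, 6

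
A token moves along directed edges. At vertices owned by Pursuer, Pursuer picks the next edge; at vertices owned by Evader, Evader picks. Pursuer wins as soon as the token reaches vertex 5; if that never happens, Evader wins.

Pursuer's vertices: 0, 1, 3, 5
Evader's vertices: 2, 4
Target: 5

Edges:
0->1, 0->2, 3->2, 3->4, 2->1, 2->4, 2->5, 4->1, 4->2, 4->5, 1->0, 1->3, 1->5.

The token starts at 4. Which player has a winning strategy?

Evader

A0 = {5}
A1: add {1} — 1 (Pursuer) has 1→5.
A2: add {0} — 0 (Pursuer) has 0→1.
A3 = A2; e.g. 2 (Evader) can still go to 4. Fixed point.
4 never enters the attractor, so Evader can avoid the target forever.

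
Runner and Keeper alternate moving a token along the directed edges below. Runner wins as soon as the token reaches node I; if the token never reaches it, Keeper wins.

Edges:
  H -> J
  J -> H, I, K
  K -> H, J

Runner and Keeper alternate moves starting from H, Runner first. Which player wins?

Track states (vertex, player-to-move).
A0 = {(I,Runner), (I,Keeper)}
A1: add {(J,Runner)}.
A2: add {(H,Keeper)}.
A3: add {(K,Runner)}.
A4 = A3; e.g. (H,Runner) stays out. (H,Runner) never enters ⇒ Keeper avoids the target.

Keeper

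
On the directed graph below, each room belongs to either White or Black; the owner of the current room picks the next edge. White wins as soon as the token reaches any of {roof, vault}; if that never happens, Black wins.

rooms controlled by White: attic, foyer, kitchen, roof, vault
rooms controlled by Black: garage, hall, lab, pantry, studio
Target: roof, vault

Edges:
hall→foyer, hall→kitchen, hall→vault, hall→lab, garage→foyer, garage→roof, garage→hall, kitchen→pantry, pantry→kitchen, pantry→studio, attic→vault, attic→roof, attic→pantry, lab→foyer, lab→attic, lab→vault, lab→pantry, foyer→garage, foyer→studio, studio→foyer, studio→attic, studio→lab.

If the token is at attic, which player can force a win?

White

A0 = {roof, vault}
A1: add {attic} — attic (White) has attic→vault.
A2 = A1; e.g. foyer (White) has no edge into A1. Fixed point.
attic ∈ A1, so White can force the target.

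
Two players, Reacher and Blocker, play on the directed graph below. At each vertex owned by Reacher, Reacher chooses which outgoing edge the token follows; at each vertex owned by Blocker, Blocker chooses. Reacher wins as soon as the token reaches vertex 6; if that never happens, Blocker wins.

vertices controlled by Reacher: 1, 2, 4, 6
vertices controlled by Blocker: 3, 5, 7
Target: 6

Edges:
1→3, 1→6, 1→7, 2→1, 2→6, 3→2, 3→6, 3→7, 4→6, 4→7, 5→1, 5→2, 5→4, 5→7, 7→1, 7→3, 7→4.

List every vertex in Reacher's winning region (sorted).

A0 = {6}
A1: add {1, 2, 4} — 1 (Reacher) has 1→6; 2 (Reacher) has 2→6; 4 (Reacher) has 4→6.
A2 = A1; e.g. 3 (Blocker) can still go to 7. Fixed point.
Reacher's winning region = {1, 2, 4, 6}.

1, 2, 4, 6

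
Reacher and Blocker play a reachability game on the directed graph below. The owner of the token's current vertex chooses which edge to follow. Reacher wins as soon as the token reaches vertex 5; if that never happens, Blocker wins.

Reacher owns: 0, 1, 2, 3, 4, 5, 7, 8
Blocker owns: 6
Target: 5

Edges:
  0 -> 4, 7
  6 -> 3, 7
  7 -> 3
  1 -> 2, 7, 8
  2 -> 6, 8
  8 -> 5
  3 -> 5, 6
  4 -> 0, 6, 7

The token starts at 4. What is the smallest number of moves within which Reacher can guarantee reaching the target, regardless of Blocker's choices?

A0 = {5}
A1: add {3, 8} — 3 (Reacher) has 3→5; 8 (Reacher) has 8→5.
A2: add {1, 2, 7} — 1 (Reacher) has 1→8; 2 (Reacher) has 2→8; 7 (Reacher) has 7→3.
A3: add {0, 4, 6} — 0 (Reacher) has 0→7; 4 (Reacher) has 4→7; 6 (Blocker): all of {3, 7} already in.
A3 = all vertices. Fixed point.
4 enters the attractor at level 3, so Reacher can force the target in 3 moves from there.

3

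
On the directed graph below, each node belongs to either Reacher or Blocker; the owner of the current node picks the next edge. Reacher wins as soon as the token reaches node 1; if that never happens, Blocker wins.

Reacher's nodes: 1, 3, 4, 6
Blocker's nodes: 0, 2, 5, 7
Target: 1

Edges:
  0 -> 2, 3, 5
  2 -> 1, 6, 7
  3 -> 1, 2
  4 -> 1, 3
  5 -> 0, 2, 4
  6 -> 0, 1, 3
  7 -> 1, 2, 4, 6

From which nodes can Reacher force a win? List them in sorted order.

A0 = {1}
A1: add {3, 4, 6} — 3 (Reacher) has 3→1; 4 (Reacher) has 4→1; 6 (Reacher) has 6→1.
A2 = A1; e.g. 0 (Blocker) can still go to 2. Fixed point.
Reacher's winning region = {1, 3, 4, 6}.

1, 3, 4, 6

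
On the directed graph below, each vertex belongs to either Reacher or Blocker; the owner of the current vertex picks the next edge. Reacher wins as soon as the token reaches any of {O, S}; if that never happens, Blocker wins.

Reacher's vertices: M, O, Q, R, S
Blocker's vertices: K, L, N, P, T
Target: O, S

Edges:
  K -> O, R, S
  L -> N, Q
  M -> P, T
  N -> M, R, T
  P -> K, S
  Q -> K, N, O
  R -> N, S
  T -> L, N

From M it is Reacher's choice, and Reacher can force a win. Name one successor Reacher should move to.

P

A0 = {O, S}
A1: add {Q, R} — Q (Reacher) has Q→O; R (Reacher) has R→S.
A2: add {K} — K (Blocker): all of {O, R, S} already in.
A3: add {P} — P (Blocker): all of {K, S} already in.
A4: add {M} — M (Reacher) has M→P.
A5 = A4; e.g. L (Blocker) can still go to N. Fixed point.
From M, successor P is in the attractor (rank 3); the other successor T is not.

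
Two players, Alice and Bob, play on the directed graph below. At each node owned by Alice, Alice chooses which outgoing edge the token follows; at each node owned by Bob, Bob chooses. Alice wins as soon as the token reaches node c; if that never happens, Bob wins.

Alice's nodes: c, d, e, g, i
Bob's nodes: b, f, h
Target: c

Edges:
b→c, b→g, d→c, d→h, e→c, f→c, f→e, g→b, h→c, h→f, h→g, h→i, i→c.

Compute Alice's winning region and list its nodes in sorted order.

A0 = {c}
A1: add {d, e, i} — d (Alice) has d→c; e (Alice) has e→c; i (Alice) has i→c.
A2: add {f} — f (Bob): all of {c, e} already in.
A3 = A2; e.g. b (Bob) can still go to g. Fixed point.
Alice's winning region = {c, d, e, f, i}.

c, d, e, f, i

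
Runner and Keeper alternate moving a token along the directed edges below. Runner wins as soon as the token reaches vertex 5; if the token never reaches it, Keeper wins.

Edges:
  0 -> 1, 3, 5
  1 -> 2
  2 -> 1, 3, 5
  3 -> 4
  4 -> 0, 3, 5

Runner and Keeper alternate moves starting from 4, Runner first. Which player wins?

Runner

Track states (vertex, player-to-move).
A0 = {(5,Runner), (5,Keeper)}
A1: add {(0,Runner), (2,Runner), (4,Runner)}.
(4,Runner) ∈ A1 ⇒ Runner forces the target.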